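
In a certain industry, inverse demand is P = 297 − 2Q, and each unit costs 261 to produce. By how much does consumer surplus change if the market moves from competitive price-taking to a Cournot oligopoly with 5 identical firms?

Consumer surplus falls by 99

Competitive firms price at marginal cost: P = 261, giving Q = 18.
CS = ½·(297 − 261)·18 = 324.
With 5 symmetric Cournot firms, each firm's FOC gives 297 − 12q = 261, so q = 3, Q = 5·3 = 15, and P = 267.
CS = ½·(297 − 267)·15 = 225.
Change in consumer surplus: 225 − 324 = −99.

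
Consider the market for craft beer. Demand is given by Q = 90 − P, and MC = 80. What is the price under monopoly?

P = 85

Inverting demand: P = 90 − Q.
A monopolist chooses Q where MR = MC. MR = 90 − 2Q; setting this equal to 80 gives Q = 5 and P = 85.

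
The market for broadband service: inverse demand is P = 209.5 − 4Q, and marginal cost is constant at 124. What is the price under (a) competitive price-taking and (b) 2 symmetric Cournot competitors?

Competitive firms price at marginal cost: P = 124, giving Q = 21.375.
With 2 symmetric Cournot firms, each firm's FOC gives 209.5 − 12q = 124, so q = 7.125, Q = 2·7.125 = 14.25, and P = 152.5.

Competition: P = 124; Cournot: P = 152.5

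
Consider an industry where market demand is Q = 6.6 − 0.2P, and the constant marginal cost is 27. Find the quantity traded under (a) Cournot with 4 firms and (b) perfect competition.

Cournot: Q = 0.96; Competition: Q = 1.2

Inverting demand: P = 33 − 5Q.
With 4 symmetric Cournot firms, each firm's FOC gives 33 − 25q = 27, so q = 0.24, Q = 4·0.24 = 0.96, and P = 28.2.
Perfect competition: P = MC = 27, so 33 − 5Q = 27 and Q = 1.2.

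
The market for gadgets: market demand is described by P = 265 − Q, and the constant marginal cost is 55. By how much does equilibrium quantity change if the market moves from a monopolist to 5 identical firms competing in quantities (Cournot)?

A monopolist chooses Q where MR = MC. MR = 265 − 2Q; setting this equal to 55 gives Q = 105 and P = 160.
In a 5-firm Cournot equilibrium, symmetry and the first-order condition give q = (265 − 55)/(6) = 35. So Q = 175 and P = 90.
Change in equilibrium quantity: 175 − 105 = 70.

Q rises by 70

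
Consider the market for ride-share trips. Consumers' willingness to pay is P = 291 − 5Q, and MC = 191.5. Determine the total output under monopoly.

Monopoly sets MR = MC: 291 − 10Q = 191.5 ⇒ Q = 9.95, P = 291 − 5·9.95 = 241.25.

Q = 9.95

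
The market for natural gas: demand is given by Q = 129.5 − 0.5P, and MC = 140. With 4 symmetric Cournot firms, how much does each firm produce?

q_i = 11.9

Inverting demand: P = 259 − 2Q.
In a 4-firm Cournot equilibrium, symmetry and the first-order condition give q = (259 − 140)/(10) = 11.9. So Q = 47.6 and P = 163.8.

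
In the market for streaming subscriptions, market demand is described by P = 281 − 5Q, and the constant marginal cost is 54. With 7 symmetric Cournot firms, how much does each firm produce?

With 7 symmetric Cournot firms, each firm's FOC gives 281 − 40q = 54, so q = 5.675, Q = 7·5.675 = 39.725, and P = 82.375.

q_i = 5.675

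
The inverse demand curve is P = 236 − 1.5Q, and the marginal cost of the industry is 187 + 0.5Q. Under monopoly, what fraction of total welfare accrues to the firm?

Monopoly sets MR = MC: 236 − 3Q = 187 + 0.5Q ⇒ Q = 14, P = 236 − 1.5·14 = 215.
CS = ½·(236 − 215)·14 = 147.
PS = P·Q − VC(Q) = 215·14 − (187·14 + ½·0.5·14²) = 343.
Share captured = PS/TS = 343/490 = 0.7.

PS/TS = 0.7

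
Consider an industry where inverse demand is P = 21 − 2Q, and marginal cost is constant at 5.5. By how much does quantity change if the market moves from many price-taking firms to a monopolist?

Under competition P = MC = 5.5, so Q = (21 − 5.5)/2 = 7.75.
The monopolist equates marginal revenue to marginal cost: 21 − 4Q = 5.5, so Q = 3.875. From demand, P = 13.25.
Change in quantity: 3.875 − 7.75 = −3.875.

Quantity falls by 3.875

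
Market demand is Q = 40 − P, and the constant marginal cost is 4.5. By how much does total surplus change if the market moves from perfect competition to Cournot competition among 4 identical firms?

Inverting demand: P = 40 − Q.
Under competition P = MC = 4.5, so Q = (40 − 4.5)/1 = 35.5.
CS = ½·(40 − 4.5)·35.5 = 630.125; PS = (4.5 − 4.5)·35.5 = 0; TS = 630.125.
With 4 symmetric Cournot firms, each firm's FOC gives 40 − 5q = 4.5, so q = 7.1, Q = 4·7.1 = 28.4, and P = 11.6.
CS = ½·(40 − 11.6)·28.4 = 403.28; PS = (11.6 − 4.5)·28.4 = 201.64; TS = 604.92.
Change in total surplus: 604.92 − 630.125 = −25.205.

TS falls by 25.205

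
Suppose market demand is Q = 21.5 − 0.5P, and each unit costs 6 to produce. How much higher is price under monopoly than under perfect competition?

Inverting demand: P = 43 − 2Q.
Perfect competition: P = MC = 6, so 43 − 2Q = 6 and Q = 18.5.
A monopolist chooses Q where MR = MC. MR = 43 − 4Q; setting this equal to 6 gives Q = 9.25 and P = 24.5.
Change in price: 24.5 − 6 = 18.5.

Price rises by 18.5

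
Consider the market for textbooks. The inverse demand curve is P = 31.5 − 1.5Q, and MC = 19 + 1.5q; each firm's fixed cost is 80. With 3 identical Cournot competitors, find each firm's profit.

Cournot with 3 identical firms: the symmetric best-response condition is 31.5 − 6q = 19 + 1.5q. Each firm produces q = 5/3, total output Q = 5, price P = 24.
Each firm's profit = 24·5/3 − (19·5/3 + ½·1.5·(5/3)²) − 80 = −73.75.

π_i = −73.75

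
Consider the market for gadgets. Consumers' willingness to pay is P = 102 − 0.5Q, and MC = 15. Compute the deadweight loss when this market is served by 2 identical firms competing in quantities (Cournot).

DWL = 841

Perfect competition: P = MC = 15, so 102 − 0.5Q = 15 and Q = 174.
With 2 symmetric Cournot firms, each firm's FOC gives 102 − 1.5q = 15, so q = 58, Q = 2·58 = 116, and P = 44.
DWL is the triangle between Q = 116 and Q = 174: ½·(174 − 116)·(44 − 15) = 841.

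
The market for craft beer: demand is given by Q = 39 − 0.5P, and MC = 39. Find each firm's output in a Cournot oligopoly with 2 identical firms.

q_i = 6.5

Inverting demand: P = 78 − 2Q.
Cournot with 2 identical firms: the symmetric best-response condition is 78 − 6q = 39. Each firm produces q = 6.5, total output Q = 13, price P = 52.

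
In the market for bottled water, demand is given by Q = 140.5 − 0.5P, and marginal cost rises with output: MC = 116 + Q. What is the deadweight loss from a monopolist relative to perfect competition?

Inverting demand: P = 281 − 2Q.
Competitive equilibrium sets price equal to marginal cost: 281 − 2Q = 116 + Q, so Q = 55 and P = 171.
The monopolist equates marginal revenue to marginal cost: 281 − 4Q = 116 + Q, so Q = 33. From demand, P = 215.
CS = ½·(281 − 171)·55 = 3025; PS = (171·55 − 116·55 − ½·1·55²) = 1512.5; TS = 4537.5.
CS = ½·(281 − 215)·33 = 1089; PS = (215·33 − 116·33 − ½·1·33²) = 2722.5; TS = 3811.5.
DWL = 4537.5 − 3811.5 = 726.

DWL = 726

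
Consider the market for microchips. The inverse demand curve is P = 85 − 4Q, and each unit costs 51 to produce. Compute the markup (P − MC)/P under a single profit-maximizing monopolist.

Monopoly sets MR = MC: 85 − 8Q = 51 ⇒ Q = 4.25, P = 85 − 4·4.25 = 68.
Lerner index = (P − MC)/P = (68 − 51)/68 = 0.25.

Lerner index = 0.25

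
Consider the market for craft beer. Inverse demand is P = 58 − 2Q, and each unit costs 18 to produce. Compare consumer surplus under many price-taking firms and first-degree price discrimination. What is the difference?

CS falls by 400

Competitive firms price at marginal cost: P = 18, giving Q = 20.
CS = ½·(58 − 18)·20 = 400.
A perfectly discriminating monopolist sells every unit with P(Q) ≥ MC(Q), so output equals the competitive quantity Q = 20. Each buyer pays their reservation price, so CS = 0 and the firm captures all surplus.
CS = 0.
Change in consumer surplus: 0 − 400 = −400.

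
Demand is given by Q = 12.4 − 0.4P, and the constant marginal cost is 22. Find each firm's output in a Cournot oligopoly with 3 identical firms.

q_i = 0.9

Inverting demand: P = 31 − 2.5Q.
With 3 symmetric Cournot firms, each firm's FOC gives 31 − 10q = 22, so q = 0.9, Q = 3·0.9 = 2.7, and P = 24.25.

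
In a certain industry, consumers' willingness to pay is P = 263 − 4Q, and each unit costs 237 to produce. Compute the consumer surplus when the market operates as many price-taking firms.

CS = 84.5

Under competition P = MC = 237, so Q = (263 − 237)/4 = 6.5.
CS = ½·(263 − 237)·6.5 = 84.5.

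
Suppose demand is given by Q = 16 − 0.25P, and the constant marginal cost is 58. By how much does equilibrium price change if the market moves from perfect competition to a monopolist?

Inverting demand: P = 64 − 4Q.
Competitive firms price at marginal cost: P = 58, giving Q = 1.5.
A monopolist chooses Q where MR = MC. MR = 64 − 8Q; setting this equal to 58 gives Q = 0.75 and P = 61.
Change in equilibrium price: 61 − 58 = 3.

P rises by 3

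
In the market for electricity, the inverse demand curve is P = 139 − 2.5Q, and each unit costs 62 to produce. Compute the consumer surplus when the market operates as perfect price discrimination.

CS = 0

Under first-degree price discrimination the firm charges each unit its demand price and produces up to where P = MC, i.e. Q = 30.8. Consumer surplus is zero; producer surplus equals total surplus.
CS = 0.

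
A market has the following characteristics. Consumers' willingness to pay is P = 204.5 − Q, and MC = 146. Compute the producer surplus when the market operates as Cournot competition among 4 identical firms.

Cournot with 4 identical firms: the symmetric best-response condition is 204.5 − 5q = 146. Each firm produces q = 11.7, total output Q = 46.8, price P = 157.7.
PS = (157.7 − 146)·46.8 = 547.56.

PS = 547.56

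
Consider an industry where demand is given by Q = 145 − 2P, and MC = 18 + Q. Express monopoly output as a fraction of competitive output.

Inverting demand: P = 72.5 − 0.5Q.
Monopoly sets MR = MC: 72.5 − Q = 18 + Q ⇒ Q = 27.25, P = 72.5 − 0.5·27.25 = 58.875.
Under competition P = MC: 72.5 − 0.5Q = 18 + Q ⇒ Q = 109/3, P = 163/3.
Ratio Q_m/Q_c = 27.25/(109/3) = 0.75.

Q_m/Q_c = 0.75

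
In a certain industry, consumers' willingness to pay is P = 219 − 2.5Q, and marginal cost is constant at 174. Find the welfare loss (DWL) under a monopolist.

DWL = 101.25

Competitive firms price at marginal cost: P = 174, giving Q = 18.
A monopolist chooses Q where MR = MC. MR = 219 − 5Q; setting this equal to 174 gives Q = 9 and P = 196.5.
DWL is the triangle between Q = 9 and Q = 18: ½·(18 − 9)·(196.5 − 174) = 101.25.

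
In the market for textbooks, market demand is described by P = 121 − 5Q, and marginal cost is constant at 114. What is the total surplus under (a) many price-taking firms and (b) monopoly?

Competition: TS = 4.9; Monopoly: TS = 3.675

Competitive firms price at marginal cost: P = 114, giving Q = 1.4.
CS = ½·(121 − 114)·1.4 = 4.9; PS = (114 − 114)·1.4 = 0; TS = 4.9.
Monopoly sets MR = MC: 121 − 10Q = 114 ⇒ Q = 0.7, P = 121 − 5·0.7 = 117.5.
CS = ½·(121 − 117.5)·0.7 = 1.225; PS = (117.5 − 114)·0.7 = 2.45; TS = 3.675.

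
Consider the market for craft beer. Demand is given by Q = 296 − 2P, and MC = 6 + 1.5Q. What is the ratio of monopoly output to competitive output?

Q_m/Q_c = 0.8

Inverting demand: P = 148 − 0.5Q.
A monopolist chooses Q where MR = MC. MR = 148 − Q; setting this equal to 6 + 1.5Q gives Q = 56.8 and P = 119.6.
Competitive equilibrium sets price equal to marginal cost: 148 − 0.5Q = 6 + 1.5Q, so Q = 71 and P = 112.5.
Ratio Q_m/Q_c = 56.8/71 = 0.8.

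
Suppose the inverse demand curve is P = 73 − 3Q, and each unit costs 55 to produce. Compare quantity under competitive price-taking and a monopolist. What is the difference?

Q falls by 3

Under competition P = MC = 55, so Q = (73 − 55)/3 = 6.
Monopoly sets MR = MC: 73 − 6Q = 55 ⇒ Q = 3, P = 73 − 3·3 = 64.
Change in quantity: 3 − 6 = −3.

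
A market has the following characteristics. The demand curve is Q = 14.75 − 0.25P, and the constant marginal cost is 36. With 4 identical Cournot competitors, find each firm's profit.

Inverting demand: P = 59 − 4Q.
With 4 symmetric Cournot firms, each firm's FOC gives 59 − 20q = 36, so q = 1.15, Q = 4·1.15 = 4.6, and P = 40.6.
Each firm's profit = (40.6 − 36)·1.15 = 5.29.

π_i = 5.29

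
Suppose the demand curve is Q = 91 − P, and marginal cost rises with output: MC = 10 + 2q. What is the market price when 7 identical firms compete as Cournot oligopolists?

Inverting demand: P = 91 − Q.
Cournot with 7 identical firms: the symmetric best-response condition is 91 − 8q = 10 + 2q. Each firm produces q = 8.1, total output Q = 56.7, price P = 34.3.

P = 34.3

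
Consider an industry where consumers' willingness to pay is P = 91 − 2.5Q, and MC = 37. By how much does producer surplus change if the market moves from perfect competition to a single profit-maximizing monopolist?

Competitive firms price at marginal cost: P = 37, giving Q = 21.6.
PS = (37 − 37)·21.6 = 0.
Monopoly sets MR = MC: 91 − 5Q = 37 ⇒ Q = 10.8, P = 91 − 2.5·10.8 = 64.
PS = (64 − 37)·10.8 = 291.6.
Change in producer surplus: 291.6 − 0 = 291.6.

Producer surplus rises by 291.6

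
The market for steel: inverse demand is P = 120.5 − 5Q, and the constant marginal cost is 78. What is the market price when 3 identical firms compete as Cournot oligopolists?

P = 88.625

With 3 symmetric Cournot firms, each firm's FOC gives 120.5 − 20q = 78, so q = 2.125, Q = 3·2.125 = 6.375, and P = 88.625.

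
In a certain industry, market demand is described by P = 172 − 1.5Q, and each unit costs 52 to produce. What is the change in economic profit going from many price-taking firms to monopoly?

Economic profit rises by 2400

Perfect competition: P = MC = 52, so 172 − 1.5Q = 52 and Q = 80.
Profit = (52 − 52)·80 = 0.
A monopolist chooses Q where MR = MC. MR = 172 − 3Q; setting this equal to 52 gives Q = 40 and P = 112.
Profit = (112 − 52)·40 = 2400.
Change in economic profit: 2400 − 0 = 2400.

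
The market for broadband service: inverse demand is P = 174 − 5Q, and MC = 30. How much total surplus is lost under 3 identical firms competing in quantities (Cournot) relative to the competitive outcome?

Competitive firms price at marginal cost: P = 30, giving Q = 28.8.
In a 3-firm Cournot equilibrium, symmetry and the first-order condition give q = (174 − 30)/(20) = 7.2. So Q = 21.6 and P = 66.
DWL is the triangle between Q = 21.6 and Q = 28.8: ½·(28.8 − 21.6)·(66 − 30) = 129.6.

DWL = 129.6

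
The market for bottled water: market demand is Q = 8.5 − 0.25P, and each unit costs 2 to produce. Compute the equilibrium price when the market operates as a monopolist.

P = 18

Inverting demand: P = 34 − 4Q.
Monopoly sets MR = MC: 34 − 8Q = 2 ⇒ Q = 4, P = 34 − 4·4 = 18.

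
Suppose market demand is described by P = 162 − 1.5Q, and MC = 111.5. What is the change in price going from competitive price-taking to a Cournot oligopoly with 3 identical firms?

Competitive firms price at marginal cost: P = 111.5, giving Q = 101/3.
In a 3-firm Cournot equilibrium, symmetry and the first-order condition give q = (162 − 111.5)/(6) = 101/12. So Q = 25.25 and P = 124.125.
Change in price: 124.125 − 111.5 = 12.625.

P rises by 12.625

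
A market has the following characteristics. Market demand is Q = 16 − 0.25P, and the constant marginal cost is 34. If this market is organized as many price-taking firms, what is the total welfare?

Inverting demand: P = 64 − 4Q.
Under competition P = MC = 34, so Q = (64 − 34)/4 = 7.5.
CS = ½·(64 − 34)·7.5 = 112.5; PS = (34 − 34)·7.5 = 0; TS = 112.5.

TS = 112.5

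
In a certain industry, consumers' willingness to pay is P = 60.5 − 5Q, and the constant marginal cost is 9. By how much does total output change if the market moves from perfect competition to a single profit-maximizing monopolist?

Under competition P = MC = 9, so Q = (60.5 − 9)/5 = 10.3.
A monopolist chooses Q where MR = MC. MR = 60.5 − 10Q; setting this equal to 9 gives Q = 5.15 and P = 34.75.
Change in total output: 5.15 − 10.3 = −5.15.

Q falls by 5.15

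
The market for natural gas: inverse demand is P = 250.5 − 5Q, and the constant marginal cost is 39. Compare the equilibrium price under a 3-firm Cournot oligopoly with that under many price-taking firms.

In a 3-firm Cournot equilibrium, symmetry and the first-order condition give q = (250.5 − 39)/(20) = 10.575. So Q = 31.725 and P = 91.875.
Perfect competition: P = MC = 39, so 250.5 − 5Q = 39 and Q = 42.3.

Cournot: P = 91.875; Competition: P = 39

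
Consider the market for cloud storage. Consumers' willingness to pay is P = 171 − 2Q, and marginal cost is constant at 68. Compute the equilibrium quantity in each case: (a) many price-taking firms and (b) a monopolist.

Under competition P = MC = 68, so Q = (171 − 68)/2 = 51.5.
The monopolist equates marginal revenue to marginal cost: 171 − 4Q = 68, so Q = 25.75. From demand, P = 119.5.

Competition: Q = 51.5; Monopoly: Q = 25.75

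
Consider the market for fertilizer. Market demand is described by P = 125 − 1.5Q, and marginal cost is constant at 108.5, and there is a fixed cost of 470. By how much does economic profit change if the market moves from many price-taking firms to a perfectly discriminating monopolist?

Economic profit rises by 90.75

Under competition P = MC = 108.5, so Q = (125 − 108.5)/1.5 = 11.
Profit = (108.5 − 108.5)·11 − 470 = −470.
A perfectly discriminating monopolist sells every unit with P(Q) ≥ MC(Q), so output equals the competitive quantity Q = 11. Each buyer pays their reservation price, so CS = 0 and the firm captures all surplus.
PS equals the full surplus area, 90.75. Profit = 90.75 − 470 = −379.25.
Change in economic profit: −379.25 − −470 = 90.75.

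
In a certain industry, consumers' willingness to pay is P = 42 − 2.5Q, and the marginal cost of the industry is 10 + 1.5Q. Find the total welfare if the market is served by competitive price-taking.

Competitive equilibrium sets price equal to marginal cost: 42 − 2.5Q = 10 + 1.5Q, so Q = 8 and P = 22.
CS = ½·(42 − 22)·8 = 80; PS = (22·8 − 10·8 − ½·1.5·8²) = 48; TS = 128.

TS = 128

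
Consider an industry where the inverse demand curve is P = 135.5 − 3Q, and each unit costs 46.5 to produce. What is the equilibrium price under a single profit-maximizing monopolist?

The monopolist equates marginal revenue to marginal cost: 135.5 − 6Q = 46.5, so Q = 89/6. From demand, P = 91.

P = 91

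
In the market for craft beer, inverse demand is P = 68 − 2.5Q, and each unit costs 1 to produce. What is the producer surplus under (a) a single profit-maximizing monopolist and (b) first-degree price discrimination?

Monopoly: PS = 448.9; Perfect PD: PS = 897.8

A monopolist chooses Q where MR = MC. MR = 68 − 5Q; setting this equal to 1 gives Q = 13.4 and P = 34.5.
PS = (34.5 − 1)·13.4 = 448.9.
Under first-degree price discrimination the firm charges each unit its demand price and produces up to where P = MC, i.e. Q = 26.8. Consumer surplus is zero; producer surplus equals total surplus.
PS = ½·(68 − 1)·26.8 = 897.8.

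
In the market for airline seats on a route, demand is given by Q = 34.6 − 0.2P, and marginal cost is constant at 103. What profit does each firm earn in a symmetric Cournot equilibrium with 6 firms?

Inverting demand: P = 173 − 5Q.
With 6 symmetric Cournot firms, each firm's FOC gives 173 − 35q = 103, so q = 2, Q = 6·2 = 12, and P = 113.
Each firm's profit = (113 − 103)·2 = 20.

π_i = 20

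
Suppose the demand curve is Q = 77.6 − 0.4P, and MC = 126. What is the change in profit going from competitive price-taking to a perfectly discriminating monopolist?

π rises by 924.8

Inverting demand: P = 194 − 2.5Q.
Under competition P = MC = 126, so Q = (194 − 126)/2.5 = 27.2.
Profit = (126 − 126)·27.2 = 0.
With perfect price discrimination, output is the efficient level Q = 27.2 (where demand meets MC), but every buyer pays their willingness to pay: CS = 0 and PS = total surplus.
PS equals the full surplus area, 924.8. Profit = 924.8 = 924.8.
Change in profit: 924.8 − 0 = 924.8.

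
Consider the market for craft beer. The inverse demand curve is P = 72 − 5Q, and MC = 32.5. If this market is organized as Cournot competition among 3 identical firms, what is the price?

Cournot with 3 identical firms: the symmetric best-response condition is 72 − 20q = 32.5. Each firm produces q = 1.975, total output Q = 5.925, price P = 42.375.

P = 42.375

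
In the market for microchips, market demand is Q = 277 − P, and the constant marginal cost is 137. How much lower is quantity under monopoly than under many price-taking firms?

Quantity falls by 70

Inverting demand: P = 277 − Q.
Under competition P = MC = 137, so Q = (277 − 137)/1 = 140.
Monopoly sets MR = MC: 277 − 2Q = 137 ⇒ Q = 70, P = 277 − 70 = 207.
Change in quantity: 70 − 140 = −70.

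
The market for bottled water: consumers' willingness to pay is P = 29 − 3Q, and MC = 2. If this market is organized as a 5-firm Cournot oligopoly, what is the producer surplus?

Cournot with 5 identical firms: the symmetric best-response condition is 29 − 18q = 2. Each firm produces q = 1.5, total output Q = 7.5, price P = 6.5.
PS = (6.5 − 2)·7.5 = 33.75.

PS = 33.75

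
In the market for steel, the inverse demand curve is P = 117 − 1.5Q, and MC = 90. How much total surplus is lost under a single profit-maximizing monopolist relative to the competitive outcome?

Under competition P = MC = 90, so Q = (117 − 90)/1.5 = 18.
A monopolist chooses Q where MR = MC. MR = 117 − 3Q; setting this equal to 90 gives Q = 9 and P = 103.5.
DWL is the triangle between Q = 9 and Q = 18: ½·(18 − 9)·(103.5 − 90) = 60.75.

DWL = 60.75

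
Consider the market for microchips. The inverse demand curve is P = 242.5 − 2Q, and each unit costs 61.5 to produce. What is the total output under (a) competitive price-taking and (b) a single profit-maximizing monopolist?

Competition: Q = 90.5; Monopoly: Q = 45.25

Competitive firms price at marginal cost: P = 61.5, giving Q = 90.5.
The monopolist equates marginal revenue to marginal cost: 242.5 − 4Q = 61.5, so Q = 45.25. From demand, P = 152.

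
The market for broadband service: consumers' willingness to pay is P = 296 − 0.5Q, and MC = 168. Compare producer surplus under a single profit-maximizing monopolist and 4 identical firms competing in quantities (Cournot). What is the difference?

Monopoly sets MR = MC: 296 − Q = 168 ⇒ Q = 128, P = 296 − 0.5·128 = 232.
PS = (232 − 168)·128 = 8192.
With 4 symmetric Cournot firms, each firm's FOC gives 296 − 2.5q = 168, so q = 51.2, Q = 4·51.2 = 204.8, and P = 193.6.
PS = (193.6 − 168)·204.8 = 5242.88.
Change in producer surplus: 5242.88 − 8192 = −2949.12.

Producer surplus falls by 2949.12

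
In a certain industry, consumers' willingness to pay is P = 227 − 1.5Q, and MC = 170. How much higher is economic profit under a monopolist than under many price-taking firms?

Perfect competition: P = MC = 170, so 227 − 1.5Q = 170 and Q = 38.
Profit = (170 − 170)·38 = 0.
The monopolist equates marginal revenue to marginal cost: 227 − 3Q = 170, so Q = 19. From demand, P = 198.5.
Profit = (198.5 − 170)·19 = 541.5.
Change in economic profit: 541.5 − 0 = 541.5.

Economic profit rises by 541.5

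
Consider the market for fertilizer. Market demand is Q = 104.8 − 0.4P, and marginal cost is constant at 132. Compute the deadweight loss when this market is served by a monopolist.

Inverting demand: P = 262 − 2.5Q.
Perfect competition: P = MC = 132, so 262 − 2.5Q = 132 and Q = 52.
A monopolist chooses Q where MR = MC. MR = 262 − 5Q; setting this equal to 132 gives Q = 26 and P = 197.
DWL is the triangle between Q = 26 and Q = 52: ½·(52 − 26)·(197 − 132) = 845.

DWL = 845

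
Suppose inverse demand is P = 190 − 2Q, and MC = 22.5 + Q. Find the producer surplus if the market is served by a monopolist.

Monopoly sets MR = MC: 190 − 4Q = 22.5 + Q ⇒ Q = 33.5, P = 190 − 2·33.5 = 123.
PS = P·Q − VC(Q) = 123·33.5 − (22.5·33.5 + ½·1·33.5²) = 2805.625.

PS = 2805.625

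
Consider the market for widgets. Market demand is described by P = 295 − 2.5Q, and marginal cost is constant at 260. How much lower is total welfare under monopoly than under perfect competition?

Perfect competition: P = MC = 260, so 295 − 2.5Q = 260 and Q = 14.
CS = ½·(295 − 260)·14 = 245; PS = (260 − 260)·14 = 0; TS = 245.
Monopoly sets MR = MC: 295 − 5Q = 260 ⇒ Q = 7, P = 295 − 2.5·7 = 277.5.
CS = ½·(295 − 277.5)·7 = 61.25; PS = (277.5 − 260)·7 = 122.5; TS = 183.75.
Change in total welfare: 183.75 − 245 = −61.25.

TS falls by 61.25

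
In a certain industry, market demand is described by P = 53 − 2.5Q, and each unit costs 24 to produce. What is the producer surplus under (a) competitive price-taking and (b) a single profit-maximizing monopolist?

Competition: PS = 0; Monopoly: PS = 84.1

Competitive firms price at marginal cost: P = 24, giving Q = 11.6.
PS = (24 − 24)·11.6 = 0.
The monopolist equates marginal revenue to marginal cost: 53 − 5Q = 24, so Q = 5.8. From demand, P = 38.5.
PS = (38.5 − 24)·5.8 = 84.1.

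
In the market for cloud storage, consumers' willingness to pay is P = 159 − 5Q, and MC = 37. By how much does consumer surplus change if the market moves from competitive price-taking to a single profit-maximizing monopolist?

Under competition P = MC = 37, so Q = (159 − 37)/5 = 24.4.
CS = ½·(159 − 37)·24.4 = 1488.4.
The monopolist equates marginal revenue to marginal cost: 159 − 10Q = 37, so Q = 12.2. From demand, P = 98.
CS = ½·(159 − 98)·12.2 = 372.1.
Change in consumer surplus: 372.1 − 1488.4 = −1116.3.

CS falls by 1116.3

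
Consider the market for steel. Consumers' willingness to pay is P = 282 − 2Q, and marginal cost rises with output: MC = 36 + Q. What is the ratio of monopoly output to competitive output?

A monopolist chooses Q where MR = MC. MR = 282 − 4Q; setting this equal to 36 + Q gives Q = 49.2 and P = 183.6.
Under competition P = MC: 282 − 2Q = 36 + Q ⇒ Q = 82, P = 118.
Ratio Q_m/Q_c = 49.2/82 = 0.6.

Q_m/Q_c = 0.6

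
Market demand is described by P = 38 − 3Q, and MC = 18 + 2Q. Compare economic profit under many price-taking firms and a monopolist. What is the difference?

Economic profit rises by 9

Competitive equilibrium sets price equal to marginal cost: 38 − 3Q = 18 + 2Q, so Q = 4 and P = 26.
Profit = 26·4 − (18·4 + ½·2·4²) = 16.
Monopoly sets MR = MC: 38 − 6Q = 18 + 2Q ⇒ Q = 2.5, P = 38 − 3·2.5 = 30.5.
Profit = 30.5·2.5 − (18·2.5 + ½·2·2.5²) = 25.
Change in economic profit: 25 − 16 = 9.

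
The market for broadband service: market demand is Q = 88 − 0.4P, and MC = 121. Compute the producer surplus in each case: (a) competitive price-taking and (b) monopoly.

Inverting demand: P = 220 − 2.5Q.
Competitive firms price at marginal cost: P = 121, giving Q = 39.6.
PS = (121 − 121)·39.6 = 0.
Monopoly sets MR = MC: 220 − 5Q = 121 ⇒ Q = 19.8, P = 220 − 2.5·19.8 = 170.5.
PS = (170.5 − 121)·19.8 = 980.1.

Competition: PS = 0; Monopoly: PS = 980.1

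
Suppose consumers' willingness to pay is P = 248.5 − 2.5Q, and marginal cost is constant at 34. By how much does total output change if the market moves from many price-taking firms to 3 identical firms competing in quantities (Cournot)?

Under competition P = MC = 34, so Q = (248.5 − 34)/2.5 = 85.8.
With 3 symmetric Cournot firms, each firm's FOC gives 248.5 − 10q = 34, so q = 21.45, Q = 3·21.45 = 64.35, and P = 87.625.
Change in total output: 64.35 − 85.8 = −21.45.

Q falls by 21.45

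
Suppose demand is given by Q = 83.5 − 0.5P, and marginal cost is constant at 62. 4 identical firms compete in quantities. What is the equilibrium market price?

P = 83

Inverting demand: P = 167 − 2Q.
With 4 symmetric Cournot firms, each firm's FOC gives 167 − 10q = 62, so q = 10.5, Q = 4·10.5 = 42, and P = 83.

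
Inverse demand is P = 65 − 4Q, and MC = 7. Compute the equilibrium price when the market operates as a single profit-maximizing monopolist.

P = 36

The monopolist equates marginal revenue to marginal cost: 65 − 8Q = 7, so Q = 7.25. From demand, P = 36.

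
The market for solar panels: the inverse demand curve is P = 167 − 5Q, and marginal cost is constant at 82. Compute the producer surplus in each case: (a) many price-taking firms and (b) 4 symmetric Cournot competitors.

Competition: PS = 0; Cournot: PS = 231.2

Perfect competition: P = MC = 82, so 167 − 5Q = 82 and Q = 17.
PS = (82 − 82)·17 = 0.
In a 4-firm Cournot equilibrium, symmetry and the first-order condition give q = (167 − 82)/(25) = 3.4. So Q = 13.6 and P = 99.
PS = (99 − 82)·13.6 = 231.2.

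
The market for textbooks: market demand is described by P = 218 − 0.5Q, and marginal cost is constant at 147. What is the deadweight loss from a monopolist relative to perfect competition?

Competitive firms price at marginal cost: P = 147, giving Q = 142.
The monopolist equates marginal revenue to marginal cost: 218 − Q = 147, so Q = 71. From demand, P = 182.5.
DWL is the triangle between Q = 71 and Q = 142: ½·(142 − 71)·(182.5 − 147) = 1260.25.

DWL = 1260.25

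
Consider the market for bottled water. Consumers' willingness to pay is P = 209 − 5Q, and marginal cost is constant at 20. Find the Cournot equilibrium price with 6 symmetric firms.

P = 47

In a 6-firm Cournot equilibrium, symmetry and the first-order condition give q = (209 − 20)/(35) = 5.4. So Q = 32.4 and P = 47.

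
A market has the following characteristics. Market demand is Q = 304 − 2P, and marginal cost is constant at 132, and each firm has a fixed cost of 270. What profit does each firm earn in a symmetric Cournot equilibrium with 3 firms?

π_i = −220

Inverting demand: P = 152 − 0.5Q.
With 3 symmetric Cournot firms, each firm's FOC gives 152 − 2q = 132, so q = 10, Q = 3·10 = 30, and P = 137.
Each firm's profit = (137 − 132)·10 − 270 = −220.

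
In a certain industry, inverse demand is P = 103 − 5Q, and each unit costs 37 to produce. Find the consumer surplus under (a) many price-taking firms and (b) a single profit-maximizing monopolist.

Competitive firms price at marginal cost: P = 37, giving Q = 13.2.
CS = ½·(103 − 37)·13.2 = 435.6.
A monopolist chooses Q where MR = MC. MR = 103 − 10Q; setting this equal to 37 gives Q = 6.6 and P = 70.
CS = ½·(103 − 70)·6.6 = 108.9.

Competition: CS = 435.6; Monopoly: CS = 108.9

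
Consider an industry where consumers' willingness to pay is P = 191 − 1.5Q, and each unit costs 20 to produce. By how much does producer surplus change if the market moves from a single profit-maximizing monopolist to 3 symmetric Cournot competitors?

The monopolist equates marginal revenue to marginal cost: 191 − 3Q = 20, so Q = 57. From demand, P = 105.5.
PS = (105.5 − 20)·57 = 4873.5.
In a 3-firm Cournot equilibrium, symmetry and the first-order condition give q = (191 − 20)/(6) = 28.5. So Q = 85.5 and P = 62.75.
PS = (62.75 − 20)·85.5 = 3655.125.
Change in producer surplus: 3655.125 − 4873.5 = −1218.375.

Producer surplus falls by 1218.375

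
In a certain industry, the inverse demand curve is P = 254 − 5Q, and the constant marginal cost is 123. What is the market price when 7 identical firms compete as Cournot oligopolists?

P = 139.375

Cournot with 7 identical firms: the symmetric best-response condition is 254 − 40q = 123. Each firm produces q = 3.275, total output Q = 22.925, price P = 139.375.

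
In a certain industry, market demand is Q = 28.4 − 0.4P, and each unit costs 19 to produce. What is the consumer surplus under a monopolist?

CS = 135.2

Inverting demand: P = 71 − 2.5Q.
A monopolist chooses Q where MR = MC. MR = 71 − 5Q; setting this equal to 19 gives Q = 10.4 and P = 45.
CS = ½·(71 − 45)·10.4 = 135.2.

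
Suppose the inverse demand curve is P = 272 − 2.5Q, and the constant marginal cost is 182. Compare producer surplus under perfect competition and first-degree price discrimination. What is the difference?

PS rises by 1620

Under competition P = MC = 182, so Q = (272 − 182)/2.5 = 36.
PS = (182 − 182)·36 = 0.
Under first-degree price discrimination the firm charges each unit its demand price and produces up to where P = MC, i.e. Q = 36. Consumer surplus is zero; producer surplus equals total surplus.
PS = ½·(272 − 182)·36 = 1620.
Change in producer surplus: 1620 − 0 = 1620.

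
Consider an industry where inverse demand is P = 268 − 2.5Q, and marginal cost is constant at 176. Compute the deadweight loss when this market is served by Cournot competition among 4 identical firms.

DWL = 67.712

Under competition P = MC = 176, so Q = (268 − 176)/2.5 = 36.8.
In a 4-firm Cournot equilibrium, symmetry and the first-order condition give q = (268 − 176)/(12.5) = 7.36. So Q = 29.44 and P = 194.4.
DWL is the triangle between Q = 29.44 and Q = 36.8: ½·(36.8 − 29.44)·(194.4 − 176) = 67.712.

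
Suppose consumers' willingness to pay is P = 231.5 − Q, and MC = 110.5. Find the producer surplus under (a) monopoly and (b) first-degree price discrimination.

The monopolist equates marginal revenue to marginal cost: 231.5 − 2Q = 110.5, so Q = 60.5. From demand, P = 171.
PS = (171 − 110.5)·60.5 = 3660.25.
A perfectly discriminating monopolist sells every unit with P(Q) ≥ MC(Q), so output equals the competitive quantity Q = 121. Each buyer pays their reservation price, so CS = 0 and the firm captures all surplus.
PS = ½·(231.5 − 110.5)·121 = 7320.5.

Monopoly: PS = 3660.25; Perfect PD: PS = 7320.5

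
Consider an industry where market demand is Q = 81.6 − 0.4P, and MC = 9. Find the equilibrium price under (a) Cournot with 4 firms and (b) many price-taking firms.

Inverting demand: P = 204 − 2.5Q.
In a 4-firm Cournot equilibrium, symmetry and the first-order condition give q = (204 − 9)/(12.5) = 15.6. So Q = 62.4 and P = 48.
Under competition P = MC = 9, so Q = (204 − 9)/2.5 = 78.

Cournot: P = 48; Competition: P = 9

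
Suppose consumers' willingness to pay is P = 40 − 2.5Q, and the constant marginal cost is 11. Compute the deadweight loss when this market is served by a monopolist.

Perfect competition: P = MC = 11, so 40 − 2.5Q = 11 and Q = 11.6.
Monopoly sets MR = MC: 40 − 5Q = 11 ⇒ Q = 5.8, P = 40 − 2.5·5.8 = 25.5.
DWL is the triangle between Q = 5.8 and Q = 11.6: ½·(11.6 − 5.8)·(25.5 − 11) = 42.05.

DWL = 42.05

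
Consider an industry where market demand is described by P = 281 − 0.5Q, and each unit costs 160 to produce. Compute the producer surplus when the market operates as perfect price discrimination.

PS = 14641

With perfect price discrimination, output is the efficient level Q = 242 (where demand meets MC), but every buyer pays their willingness to pay: CS = 0 and PS = total surplus.
PS = ½·(281 − 160)·242 = 14641.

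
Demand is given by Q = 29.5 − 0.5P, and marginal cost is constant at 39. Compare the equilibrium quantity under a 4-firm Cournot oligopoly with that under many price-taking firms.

Inverting demand: P = 59 − 2Q.
In a 4-firm Cournot equilibrium, symmetry and the first-order condition give q = (59 − 39)/(10) = 2. So Q = 8 and P = 43.
Competitive firms price at marginal cost: P = 39, giving Q = 10.

Cournot: Q = 8; Competition: Q = 10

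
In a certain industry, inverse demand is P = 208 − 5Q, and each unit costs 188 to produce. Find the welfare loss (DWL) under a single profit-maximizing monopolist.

Perfect competition: P = MC = 188, so 208 − 5Q = 188 and Q = 4.
A monopolist chooses Q where MR = MC. MR = 208 − 10Q; setting this equal to 188 gives Q = 2 and P = 198.
DWL is the triangle between Q = 2 and Q = 4: ½·(4 − 2)·(198 − 188) = 10.

DWL = 10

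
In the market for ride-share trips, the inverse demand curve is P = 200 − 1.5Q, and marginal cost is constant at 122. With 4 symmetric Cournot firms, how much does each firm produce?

Cournot with 4 identical firms: the symmetric best-response condition is 200 − 7.5q = 122. Each firm produces q = 10.4, total output Q = 41.6, price P = 137.6.

q_i = 10.4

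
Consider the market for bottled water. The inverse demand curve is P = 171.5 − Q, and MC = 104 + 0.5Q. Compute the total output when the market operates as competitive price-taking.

Competitive equilibrium sets price equal to marginal cost: 171.5 − Q = 104 + 0.5Q, so Q = 45 and P = 126.5.

Q = 45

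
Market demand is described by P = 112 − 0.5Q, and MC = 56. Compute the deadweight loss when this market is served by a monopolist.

DWL = 784

Competitive firms price at marginal cost: P = 56, giving Q = 112.
Monopoly sets MR = MC: 112 − Q = 56 ⇒ Q = 56, P = 112 − 0.5·56 = 84.
DWL is the triangle between Q = 56 and Q = 112: ½·(112 − 56)·(84 − 56) = 784.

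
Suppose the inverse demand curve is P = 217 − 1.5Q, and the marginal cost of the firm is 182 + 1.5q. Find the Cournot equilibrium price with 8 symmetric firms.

P = 189

Cournot with 8 identical firms: the symmetric best-response condition is 217 − 13.5q = 182 + 1.5q. Each firm produces q = 7/3, total output Q = 56/3, price P = 189.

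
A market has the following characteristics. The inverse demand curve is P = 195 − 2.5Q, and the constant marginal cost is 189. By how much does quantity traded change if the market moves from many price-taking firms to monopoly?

Competitive firms price at marginal cost: P = 189, giving Q = 2.4.
A monopolist chooses Q where MR = MC. MR = 195 − 5Q; setting this equal to 189 gives Q = 1.2 and P = 192.
Change in quantity traded: 1.2 − 2.4 = −1.2.

Q falls by 1.2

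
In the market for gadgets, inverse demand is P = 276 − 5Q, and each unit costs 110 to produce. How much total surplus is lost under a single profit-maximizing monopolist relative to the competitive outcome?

DWL = 688.9

Competitive firms price at marginal cost: P = 110, giving Q = 33.2.
A monopolist chooses Q where MR = MC. MR = 276 − 10Q; setting this equal to 110 gives Q = 16.6 and P = 193.
DWL is the triangle between Q = 16.6 and Q = 33.2: ½·(33.2 − 16.6)·(193 − 110) = 688.9.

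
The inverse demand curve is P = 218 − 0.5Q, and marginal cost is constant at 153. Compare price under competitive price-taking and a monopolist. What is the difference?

Price rises by 32.5

Under competition P = MC = 153, so Q = (218 − 153)/0.5 = 130.
A monopolist chooses Q where MR = MC. MR = 218 − Q; setting this equal to 153 gives Q = 65 and P = 185.5.
Change in price: 185.5 − 153 = 32.5.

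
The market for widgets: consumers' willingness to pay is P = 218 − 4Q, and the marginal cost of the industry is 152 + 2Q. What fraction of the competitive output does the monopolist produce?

Q_m/Q_c = 0.6

Monopoly sets MR = MC: 218 − 8Q = 152 + 2Q ⇒ Q = 6.6, P = 218 − 4·6.6 = 191.6.
Under competition P = MC: 218 − 4Q = 152 + 2Q ⇒ Q = 11, P = 174.
Ratio Q_m/Q_c = 6.6/11 = 0.6.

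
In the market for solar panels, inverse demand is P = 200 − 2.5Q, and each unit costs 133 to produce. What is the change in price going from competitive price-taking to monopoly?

Price rises by 33.5

Competitive firms price at marginal cost: P = 133, giving Q = 26.8.
The monopolist equates marginal revenue to marginal cost: 200 − 5Q = 133, so Q = 13.4. From demand, P = 166.5.
Change in price: 166.5 − 133 = 33.5.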